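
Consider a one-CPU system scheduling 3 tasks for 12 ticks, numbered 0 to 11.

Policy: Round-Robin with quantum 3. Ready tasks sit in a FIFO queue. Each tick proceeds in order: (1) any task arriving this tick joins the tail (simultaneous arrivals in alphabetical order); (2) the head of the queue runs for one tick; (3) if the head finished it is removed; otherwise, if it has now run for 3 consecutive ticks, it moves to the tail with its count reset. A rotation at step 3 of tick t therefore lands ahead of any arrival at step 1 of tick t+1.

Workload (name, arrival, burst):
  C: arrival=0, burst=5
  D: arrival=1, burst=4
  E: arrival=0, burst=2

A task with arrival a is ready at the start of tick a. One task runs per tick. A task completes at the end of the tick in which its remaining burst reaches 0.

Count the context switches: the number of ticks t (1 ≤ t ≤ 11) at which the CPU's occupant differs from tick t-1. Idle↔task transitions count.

t=0: queue=[C,E] q_used=0 → run C
t=1: queue=[C,E,D] q_used=1 → run C
t=2: queue=[C,E,D] q_used=2 → run C
t=3: queue=[E,D,C] q_used=0 → run E
t=4: queue=[E,D,C] q_used=1 → run E
t=5: queue=[D,C] q_used=0 → run D
t=6: queue=[D,C] q_used=1 → run D
t=7: queue=[D,C] q_used=2 → run D
t=8: queue=[C,D] q_used=0 → run C
t=9: queue=[C,D] q_used=1 → run C
t=10: queue=[D] q_used=0 → run D
t=11: (idle)

context switches = 5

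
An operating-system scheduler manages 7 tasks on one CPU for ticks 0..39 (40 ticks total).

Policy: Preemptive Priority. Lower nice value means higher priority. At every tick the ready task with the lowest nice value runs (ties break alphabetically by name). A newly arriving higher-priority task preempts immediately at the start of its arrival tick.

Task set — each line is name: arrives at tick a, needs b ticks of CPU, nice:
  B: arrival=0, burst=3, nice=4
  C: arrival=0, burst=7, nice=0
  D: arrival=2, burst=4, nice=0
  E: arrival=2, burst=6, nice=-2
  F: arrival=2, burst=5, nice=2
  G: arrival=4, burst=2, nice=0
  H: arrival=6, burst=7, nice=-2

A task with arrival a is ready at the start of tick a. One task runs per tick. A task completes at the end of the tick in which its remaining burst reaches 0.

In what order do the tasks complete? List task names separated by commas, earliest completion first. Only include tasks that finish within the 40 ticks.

completion order = E, H, C, D, G, F, B

t=0: ready={B,C} → run C
t=1: ready={B,C} → run C
t=2: ready={B,C,D,E,F} → run E
t=3: ready={B,C,D,E,F} → run E
t=4: ready={B,C,D,E,F,G} → run E
t=5: ready={B,C,D,E,F,G} → run E
t=6: ready={B,C,D,E,F,G,H} → run E
t=7: ready={B,C,D,E,F,G,H} → run E
t=8: ready={B,C,D,F,G,H} → run H
t=9: ready={B,C,D,F,G,H} → run H
t=10: ready={B,C,D,F,G,H} → run H
t=11: ready={B,C,D,F,G,H} → run H
t=12: ready={B,C,D,F,G,H} → run H
t=13: ready={B,C,D,F,G,H} → run H
t=14: ready={B,C,D,F,G,H} → run H
t=15: ready={B,C,D,F,G} → run C
t=16: ready={B,C,D,F,G} → run C
t=17: ready={B,C,D,F,G} → run C
t=18: ready={B,C,D,F,G} → run C
t=19: ready={B,C,D,F,G} → run C
t=20: ready={B,D,F,G} → run D
t=21: ready={B,D,F,G} → run D
t=22: ready={B,D,F,G} → run D
t=23: ready={B,D,F,G} → run D
t=24: ready={B,F,G} → run G
t=25: ready={B,F,G} → run G
t=26: ready={B,F} → run F
t=27: ready={B,F} → run F
t=28: ready={B,F} → run F
t=29: ready={B,F} → run F
t=30: ready={B,F} → run F
t=31: ready={B} → run B
t=32: ready={B} → run B
t=33: ready={B} → run B
t=34: (idle)
t=35: (idle)
t=36: (idle)
t=37: (idle)
t=38: (idle)
t=39: (idle)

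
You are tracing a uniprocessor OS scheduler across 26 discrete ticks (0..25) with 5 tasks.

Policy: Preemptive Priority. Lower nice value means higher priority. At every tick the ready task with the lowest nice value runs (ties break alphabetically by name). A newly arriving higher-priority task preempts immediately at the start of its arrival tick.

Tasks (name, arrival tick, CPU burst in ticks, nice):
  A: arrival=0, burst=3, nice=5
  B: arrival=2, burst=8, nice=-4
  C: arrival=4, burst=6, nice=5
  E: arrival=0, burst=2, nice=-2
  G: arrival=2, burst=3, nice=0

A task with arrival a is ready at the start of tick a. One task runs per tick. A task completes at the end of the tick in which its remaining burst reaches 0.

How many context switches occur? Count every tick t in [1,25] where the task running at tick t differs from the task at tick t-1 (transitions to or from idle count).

context switches = 5

t=0: ready={A,E} → run E
t=1: ready={A,E} → run E
t=2: ready={A,B,G} → run B
t=3: ready={A,B,G} → run B
t=4: ready={A,B,C,G} → run B
t=5: ready={A,B,C,G} → run B
t=6: ready={A,B,C,G} → run B
t=7: ready={A,B,C,G} → run B
t=8: ready={A,B,C,G} → run B
t=9: ready={A,B,C,G} → run B
t=10: ready={A,C,G} → run G
t=11: ready={A,C,G} → run G
t=12: ready={A,C,G} → run G
t=13: ready={A,C} → run A
t=14: ready={A,C} → run A
t=15: ready={A,C} → run A
t=16: ready={C} → run C
t=17: ready={C} → run C
t=18: ready={C} → run C
t=19: ready={C} → run C
t=20: ready={C} → run C
t=21: ready={C} → run C
t=22: (idle)
t=23: (idle)
t=24: (idle)
t=25: (idle)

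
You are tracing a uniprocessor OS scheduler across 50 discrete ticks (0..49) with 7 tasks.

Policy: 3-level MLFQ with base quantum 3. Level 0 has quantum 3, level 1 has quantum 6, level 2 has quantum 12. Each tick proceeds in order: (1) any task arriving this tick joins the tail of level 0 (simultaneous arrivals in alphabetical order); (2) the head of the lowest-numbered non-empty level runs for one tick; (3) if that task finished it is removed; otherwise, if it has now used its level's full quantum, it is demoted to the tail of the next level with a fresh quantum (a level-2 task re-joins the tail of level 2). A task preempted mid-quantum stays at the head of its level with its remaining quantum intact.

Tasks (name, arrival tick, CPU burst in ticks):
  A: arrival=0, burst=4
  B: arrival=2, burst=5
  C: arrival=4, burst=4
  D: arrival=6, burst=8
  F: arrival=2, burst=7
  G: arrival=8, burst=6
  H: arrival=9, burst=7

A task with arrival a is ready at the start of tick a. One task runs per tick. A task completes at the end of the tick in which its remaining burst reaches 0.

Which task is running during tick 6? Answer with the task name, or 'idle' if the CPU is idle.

running at tick 6 = F

t=0: L0/L1/L2 = A/-/- → run A
t=1: L0/L1/L2 = A/-/- → run A
t=2: L0/L1/L2 = ABF/-/- → run A
t=3: L0/L1/L2 = BF/A/- → run B
t=4: L0/L1/L2 = BFC/A/- → run B
t=5: L0/L1/L2 = BFC/A/- → run B
t=6: L0/L1/L2 = FCD/AB/- → run F
t=7: L0/L1/L2 = FCD/AB/- → run F
t=8: L0/L1/L2 = FCDG/AB/- → run F
t=9: L0/L1/L2 = CDGH/ABF/- → run C
t=10: L0/L1/L2 = CDGH/ABF/- → run C
t=11: L0/L1/L2 = CDGH/ABF/- → run C
t=12: L0/L1/L2 = DGH/ABFC/- → run D
t=13: L0/L1/L2 = DGH/ABFC/- → run D
t=14: L0/L1/L2 = DGH/ABFC/- → run D
t=15: L0/L1/L2 = GH/ABFCD/- → run G
t=16: L0/L1/L2 = GH/ABFCD/- → run G
t=17: L0/L1/L2 = GH/ABFCD/- → run G
t=18: L0/L1/L2 = H/ABFCDG/- → run H
t=19: L0/L1/L2 = H/ABFCDG/- → run H
t=20: L0/L1/L2 = H/ABFCDG/- → run H
t=21: L0/L1/L2 = -/ABFCDGH/- → run A
t=22: L0/L1/L2 = -/BFCDGH/- → run B
t=23: L0/L1/L2 = -/BFCDGH/- → run B
t=24: L0/L1/L2 = -/FCDGH/- → run F
t=25: L0/L1/L2 = -/FCDGH/- → run F
t=26: L0/L1/L2 = -/FCDGH/- → run F
t=27: L0/L1/L2 = -/FCDGH/- → run F
t=28: L0/L1/L2 = -/CDGH/- → run C
t=29: L0/L1/L2 = -/DGH/- → run D
t=30: L0/L1/L2 = -/DGH/- → run D
t=31: L0/L1/L2 = -/DGH/- → run D
t=32: L0/L1/L2 = -/DGH/- → run D
t=33: L0/L1/L2 = -/DGH/- → run D
t=34: L0/L1/L2 = -/GH/- → run G
t=35: L0/L1/L2 = -/GH/- → run G
t=36: L0/L1/L2 = -/GH/- → run G
t=37: L0/L1/L2 = -/H/- → run H
t=38: L0/L1/L2 = -/H/- → run H
t=39: L0/L1/L2 = -/H/- → run H
t=40: L0/L1/L2 = -/H/- → run H
t=41: (idle)
t=42: (idle)
t=43: (idle)
t=44: (idle)
t=45: (idle)
t=46: (idle)
t=47: (idle)
t=48: (idle)
t=49: (idle)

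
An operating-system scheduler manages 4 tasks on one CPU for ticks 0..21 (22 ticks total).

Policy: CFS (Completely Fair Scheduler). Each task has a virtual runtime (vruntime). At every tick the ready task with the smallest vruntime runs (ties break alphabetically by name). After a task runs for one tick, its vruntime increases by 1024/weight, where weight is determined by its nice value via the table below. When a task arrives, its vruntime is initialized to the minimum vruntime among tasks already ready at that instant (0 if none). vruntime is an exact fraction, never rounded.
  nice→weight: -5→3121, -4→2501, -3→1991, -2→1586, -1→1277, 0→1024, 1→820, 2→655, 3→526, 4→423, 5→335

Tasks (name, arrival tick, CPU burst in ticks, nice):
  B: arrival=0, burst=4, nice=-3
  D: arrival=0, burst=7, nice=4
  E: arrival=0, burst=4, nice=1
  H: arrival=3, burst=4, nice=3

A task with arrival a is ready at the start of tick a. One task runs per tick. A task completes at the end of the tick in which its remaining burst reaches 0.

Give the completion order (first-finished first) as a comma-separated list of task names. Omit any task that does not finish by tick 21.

t=0: vr[B=0 D=0 E=0] → run B
t=1: vr[B=1024/1991 D=0 E=0] → run D
t=2: vr[B=1024/1991 D=1024/423 E=0] → run E
t=3: vr[B=1024/1991 D=1024/423 E=256/205 H=1024/1991] → run B
t=4: vr[B=2048/1991 D=1024/423 E=256/205 H=1024/1991] → run H
t=5: vr[B=2048/1991 D=1024/423 E=256/205 H=1288704/523633] → run B
t=6: vr[B=3072/1991 D=1024/423 E=256/205 H=1288704/523633] → run E
t=7: vr[B=3072/1991 D=1024/423 E=512/205 H=1288704/523633] → run B
t=8: vr[D=1024/423 E=512/205 H=1288704/523633] → run D
t=9: vr[D=2048/423 E=512/205 H=1288704/523633] → run H
t=10: vr[D=2048/423 E=512/205 H=2308096/523633] → run E
t=11: vr[D=2048/423 E=768/205 H=2308096/523633] → run E
t=12: vr[D=2048/423 H=2308096/523633] → run H
t=13: vr[D=2048/423 H=3327488/523633] → run D
t=14: vr[D=1024/141 H=3327488/523633] → run H
t=15: vr[D=1024/141] → run D
t=16: vr[D=4096/423] → run D
t=17: vr[D=5120/423] → run D
t=18: vr[D=2048/141] → run D
t=19: (idle)
t=20: (idle)
t=21: (idle)

completion order = B, E, H, D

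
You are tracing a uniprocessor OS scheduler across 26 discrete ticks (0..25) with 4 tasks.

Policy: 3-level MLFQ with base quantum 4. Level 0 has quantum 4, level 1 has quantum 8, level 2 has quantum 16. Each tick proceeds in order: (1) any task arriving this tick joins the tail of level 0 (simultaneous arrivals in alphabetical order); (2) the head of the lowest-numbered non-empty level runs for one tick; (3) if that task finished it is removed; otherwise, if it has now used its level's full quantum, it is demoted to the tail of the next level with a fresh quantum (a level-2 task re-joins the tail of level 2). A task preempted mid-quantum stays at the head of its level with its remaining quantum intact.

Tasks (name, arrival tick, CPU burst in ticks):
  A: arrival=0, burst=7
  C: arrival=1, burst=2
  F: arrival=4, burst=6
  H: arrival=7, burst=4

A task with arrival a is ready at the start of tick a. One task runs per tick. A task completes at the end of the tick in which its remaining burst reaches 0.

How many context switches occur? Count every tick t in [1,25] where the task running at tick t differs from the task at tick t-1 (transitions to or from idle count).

context switches = 6

t=0: L0/L1/L2 = A/-/- → run A
t=1: L0/L1/L2 = AC/-/- → run A
t=2: L0/L1/L2 = AC/-/- → run A
t=3: L0/L1/L2 = AC/-/- → run A
t=4: L0/L1/L2 = CF/A/- → run C
t=5: L0/L1/L2 = CF/A/- → run C
t=6: L0/L1/L2 = F/A/- → run F
t=7: L0/L1/L2 = FH/A/- → run F
t=8: L0/L1/L2 = FH/A/- → run F
t=9: L0/L1/L2 = FH/A/- → run F
t=10: L0/L1/L2 = H/AF/- → run H
t=11: L0/L1/L2 = H/AF/- → run H
t=12: L0/L1/L2 = H/AF/- → run H
t=13: L0/L1/L2 = H/AF/- → run H
t=14: L0/L1/L2 = -/AF/- → run A
t=15: L0/L1/L2 = -/AF/- → run A
t=16: L0/L1/L2 = -/AF/- → run A
t=17: L0/L1/L2 = -/F/- → run F
t=18: L0/L1/L2 = -/F/- → run F
t=19: (idle)
t=20: (idle)
t=21: (idle)
t=22: (idle)
t=23: (idle)
t=24: (idle)
t=25: (idle)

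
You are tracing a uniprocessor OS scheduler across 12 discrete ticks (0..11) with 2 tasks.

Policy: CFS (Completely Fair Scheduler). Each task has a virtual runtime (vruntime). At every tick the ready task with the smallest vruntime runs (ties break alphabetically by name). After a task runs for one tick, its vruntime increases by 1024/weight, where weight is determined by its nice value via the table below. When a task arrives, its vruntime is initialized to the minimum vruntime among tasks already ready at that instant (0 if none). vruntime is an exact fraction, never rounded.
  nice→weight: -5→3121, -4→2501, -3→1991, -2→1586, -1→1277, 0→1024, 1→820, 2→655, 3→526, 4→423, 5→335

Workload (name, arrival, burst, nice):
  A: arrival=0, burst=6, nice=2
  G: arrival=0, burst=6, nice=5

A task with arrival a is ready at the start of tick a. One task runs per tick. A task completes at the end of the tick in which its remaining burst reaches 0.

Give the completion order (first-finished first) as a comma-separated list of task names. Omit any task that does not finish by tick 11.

completion order = A, G

t=0: vr[A=0 G=0] → run A
t=1: vr[A=1024/655 G=0] → run G
t=2: vr[A=1024/655 G=1024/335] → run A
t=3: vr[A=2048/655 G=1024/335] → run G
t=4: vr[A=2048/655 G=2048/335] → run A
t=5: vr[A=3072/655 G=2048/335] → run A
t=6: vr[A=4096/655 G=2048/335] → run G
t=7: vr[A=4096/655 G=3072/335] → run A
t=8: vr[A=1024/131 G=3072/335] → run A
t=9: vr[G=3072/335] → run G
t=10: vr[G=4096/335] → run G
t=11: vr[G=1024/67] → run G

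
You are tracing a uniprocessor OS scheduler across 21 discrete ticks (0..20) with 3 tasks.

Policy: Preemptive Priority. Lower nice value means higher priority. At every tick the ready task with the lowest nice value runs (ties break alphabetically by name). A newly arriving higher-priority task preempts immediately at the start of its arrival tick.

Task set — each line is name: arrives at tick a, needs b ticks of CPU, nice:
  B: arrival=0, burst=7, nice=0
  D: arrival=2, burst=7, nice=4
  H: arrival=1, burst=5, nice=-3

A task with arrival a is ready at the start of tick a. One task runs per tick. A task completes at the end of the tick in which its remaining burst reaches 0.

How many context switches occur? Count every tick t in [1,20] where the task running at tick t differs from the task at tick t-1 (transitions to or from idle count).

context switches = 4

t=0: ready={B} → run B
t=1: ready={B,H} → run H
t=2: ready={B,D,H} → run H
t=3: ready={B,D,H} → run H
t=4: ready={B,D,H} → run H
t=5: ready={B,D,H} → run H
t=6: ready={B,D} → run B
t=7: ready={B,D} → run B
t=8: ready={B,D} → run B
t=9: ready={B,D} → run B
t=10: ready={B,D} → run B
t=11: ready={B,D} → run B
t=12: ready={D} → run D
t=13: ready={D} → run D
t=14: ready={D} → run D
t=15: ready={D} → run D
t=16: ready={D} → run D
t=17: ready={D} → run D
t=18: ready={D} → run D
t=19: (idle)
t=20: (idle)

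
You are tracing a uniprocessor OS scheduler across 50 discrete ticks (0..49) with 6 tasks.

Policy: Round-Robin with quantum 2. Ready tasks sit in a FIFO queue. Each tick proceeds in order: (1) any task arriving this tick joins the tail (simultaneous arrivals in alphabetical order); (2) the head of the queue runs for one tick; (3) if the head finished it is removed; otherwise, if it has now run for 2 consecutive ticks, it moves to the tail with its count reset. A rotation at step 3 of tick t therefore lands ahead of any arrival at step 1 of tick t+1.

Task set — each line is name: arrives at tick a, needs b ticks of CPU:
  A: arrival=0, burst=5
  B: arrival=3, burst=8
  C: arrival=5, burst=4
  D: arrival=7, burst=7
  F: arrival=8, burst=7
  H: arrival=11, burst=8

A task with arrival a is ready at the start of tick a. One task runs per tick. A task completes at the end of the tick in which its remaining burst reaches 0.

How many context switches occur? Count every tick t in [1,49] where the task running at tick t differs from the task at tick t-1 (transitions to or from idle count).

context switches = 20

t=0: queue=[A] q_used=0 → run A
t=1: queue=[A] q_used=1 → run A
t=2: queue=[A] q_used=0 → run A
t=3: queue=[A,B] q_used=1 → run A
t=4: queue=[B,A] q_used=0 → run B
t=5: queue=[B,A,C] q_used=1 → run B
t=6: queue=[A,C,B] q_used=0 → run A
t=7: queue=[C,B,D] q_used=0 → run C
t=8: queue=[C,B,D,F] q_used=1 → run C
t=9: queue=[B,D,F,C] q_used=0 → run B
t=10: queue=[B,D,F,C] q_used=1 → run B
t=11: queue=[D,F,C,B,H] q_used=0 → run D
t=12: queue=[D,F,C,B,H] q_used=1 → run D
t=13: queue=[F,C,B,H,D] q_used=0 → run F
t=14: queue=[F,C,B,H,D] q_used=1 → run F
t=15: queue=[C,B,H,D,F] q_used=0 → run C
t=16: queue=[C,B,H,D,F] q_used=1 → run C
t=17: queue=[B,H,D,F] q_used=0 → run B
t=18: queue=[B,H,D,F] q_used=1 → run B
t=19: queue=[H,D,F,B] q_used=0 → run H
t=20: queue=[H,D,F,B] q_used=1 → run H
t=21: queue=[D,F,B,H] q_used=0 → run D
t=22: queue=[D,F,B,H] q_used=1 → run D
t=23: queue=[F,B,H,D] q_used=0 → run F
t=24: queue=[F,B,H,D] q_used=1 → run F
t=25: queue=[B,H,D,F] q_used=0 → run B
t=26: queue=[B,H,D,F] q_used=1 → run B
t=27: queue=[H,D,F] q_used=0 → run H
t=28: queue=[H,D,F] q_used=1 → run H
t=29: queue=[D,F,H] q_used=0 → run D
t=30: queue=[D,F,H] q_used=1 → run D
t=31: queue=[F,H,D] q_used=0 → run F
t=32: queue=[F,H,D] q_used=1 → run F
t=33: queue=[H,D,F] q_used=0 → run H
t=34: queue=[H,D,F] q_used=1 → run H
t=35: queue=[D,F,H] q_used=0 → run D
t=36: queue=[F,H] q_used=0 → run F
t=37: queue=[H] q_used=0 → run H
t=38: queue=[H] q_used=1 → run H
t=39: (idle)
t=40: (idle)
t=41: (idle)
t=42: (idle)
t=43: (idle)
t=44: (idle)
t=45: (idle)
t=46: (idle)
t=47: (idle)
t=48: (idle)
t=49: (idle)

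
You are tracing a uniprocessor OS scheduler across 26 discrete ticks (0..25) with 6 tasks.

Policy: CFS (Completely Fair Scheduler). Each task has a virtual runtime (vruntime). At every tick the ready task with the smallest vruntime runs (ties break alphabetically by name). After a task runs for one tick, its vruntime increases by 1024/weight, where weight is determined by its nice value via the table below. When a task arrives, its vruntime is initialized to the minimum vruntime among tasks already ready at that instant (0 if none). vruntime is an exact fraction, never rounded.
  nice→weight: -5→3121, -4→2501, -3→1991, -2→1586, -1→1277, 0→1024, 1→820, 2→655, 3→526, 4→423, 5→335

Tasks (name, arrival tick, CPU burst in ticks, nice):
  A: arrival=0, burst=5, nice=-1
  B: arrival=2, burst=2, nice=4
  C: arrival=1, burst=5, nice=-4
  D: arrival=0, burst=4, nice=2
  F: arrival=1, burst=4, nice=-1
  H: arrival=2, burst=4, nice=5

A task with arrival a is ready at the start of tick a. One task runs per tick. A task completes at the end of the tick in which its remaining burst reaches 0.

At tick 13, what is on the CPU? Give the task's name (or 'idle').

t=0: vr[A=0 D=0] → run A
t=1: vr[A=1024/1277 C=0 D=0 F=0] → run C
t=2: vr[A=1024/1277 B=0 C=1024/2501 D=0 F=0 H=0] → run B
t=3: vr[A=1024/1277 B=1024/423 C=1024/2501 D=0 F=0 H=0] → run D
t=4: vr[A=1024/1277 B=1024/423 C=1024/2501 D=1024/655 F=0 H=0] → run F
t=5: vr[A=1024/1277 B=1024/423 C=1024/2501 D=1024/655 F=1024/1277 H=0] → run H
t=6: vr[A=1024/1277 B=1024/423 C=1024/2501 D=1024/655 F=1024/1277 H=1024/335] → run C
t=7: vr[A=1024/1277 B=1024/423 C=2048/2501 D=1024/655 F=1024/1277 H=1024/335] → run A
t=8: vr[A=2048/1277 B=1024/423 C=2048/2501 D=1024/655 F=1024/1277 H=1024/335] → run F
t=9: vr[A=2048/1277 B=1024/423 C=2048/2501 D=1024/655 F=2048/1277 H=1024/335] → run C
t=10: vr[A=2048/1277 B=1024/423 C=3072/2501 D=1024/655 F=2048/1277 H=1024/335] → run C
t=11: vr[A=2048/1277 B=1024/423 C=4096/2501 D=1024/655 F=2048/1277 H=1024/335] → run D
t=12: vr[A=2048/1277 B=1024/423 C=4096/2501 D=2048/655 F=2048/1277 H=1024/335] → run A
t=13: vr[A=3072/1277 B=1024/423 C=4096/2501 D=2048/655 F=2048/1277 H=1024/335] → run F
t=14: vr[A=3072/1277 B=1024/423 C=4096/2501 D=2048/655 F=3072/1277 H=1024/335] → run C
t=15: vr[A=3072/1277 B=1024/423 D=2048/655 F=3072/1277 H=1024/335] → run A
t=16: vr[A=4096/1277 B=1024/423 D=2048/655 F=3072/1277 H=1024/335] → run F
t=17: vr[A=4096/1277 B=1024/423 D=2048/655 H=1024/335] → run B
t=18: vr[A=4096/1277 D=2048/655 H=1024/335] → run H
t=19: vr[A=4096/1277 D=2048/655 H=2048/335] → run D
t=20: vr[A=4096/1277 D=3072/655 H=2048/335] → run A
t=21: vr[D=3072/655 H=2048/335] → run D
t=22: vr[H=2048/335] → run H
t=23: vr[H=3072/335] → run H
t=24: (idle)
t=25: (idle)

running at tick 13 = F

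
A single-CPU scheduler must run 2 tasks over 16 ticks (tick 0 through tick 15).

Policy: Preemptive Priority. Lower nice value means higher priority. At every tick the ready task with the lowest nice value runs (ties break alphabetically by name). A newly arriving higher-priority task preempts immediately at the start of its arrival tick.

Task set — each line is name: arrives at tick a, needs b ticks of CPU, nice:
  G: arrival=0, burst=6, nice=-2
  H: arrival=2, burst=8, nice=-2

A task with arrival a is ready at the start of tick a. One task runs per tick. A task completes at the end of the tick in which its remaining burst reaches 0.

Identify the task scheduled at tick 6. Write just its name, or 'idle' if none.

t=0: ready={G} → run G
t=1: ready={G} → run G
t=2: ready={G,H} → run G
t=3: ready={G,H} → run G
t=4: ready={G,H} → run G
t=5: ready={G,H} → run G
t=6: ready={H} → run H
t=7: ready={H} → run H
t=8: ready={H} → run H
t=9: ready={H} → run H
t=10: ready={H} → run H
t=11: ready={H} → run H
t=12: ready={H} → run H
t=13: ready={H} → run H
t=14: (idle)
t=15: (idle)

running at tick 6 = H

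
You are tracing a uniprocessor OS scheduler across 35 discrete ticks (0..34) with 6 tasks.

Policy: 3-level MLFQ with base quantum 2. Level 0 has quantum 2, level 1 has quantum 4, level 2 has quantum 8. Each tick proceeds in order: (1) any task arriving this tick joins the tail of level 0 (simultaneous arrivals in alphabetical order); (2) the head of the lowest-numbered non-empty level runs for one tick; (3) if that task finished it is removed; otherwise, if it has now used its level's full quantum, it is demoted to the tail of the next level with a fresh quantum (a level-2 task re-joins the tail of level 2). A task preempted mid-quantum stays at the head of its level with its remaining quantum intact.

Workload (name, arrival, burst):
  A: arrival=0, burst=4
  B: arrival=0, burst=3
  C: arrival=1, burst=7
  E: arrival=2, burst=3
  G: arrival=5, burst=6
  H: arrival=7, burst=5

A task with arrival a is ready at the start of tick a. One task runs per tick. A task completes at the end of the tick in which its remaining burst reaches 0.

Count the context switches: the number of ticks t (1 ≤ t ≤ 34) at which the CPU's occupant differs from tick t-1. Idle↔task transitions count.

t=0: L0/L1/L2 = AB/-/- → run A
t=1: L0/L1/L2 = ABC/-/- → run A
t=2: L0/L1/L2 = BCE/A/- → run B
t=3: L0/L1/L2 = BCE/A/- → run B
t=4: L0/L1/L2 = CE/AB/- → run C
t=5: L0/L1/L2 = CEG/AB/- → run C
t=6: L0/L1/L2 = EG/ABC/- → run E
t=7: L0/L1/L2 = EGH/ABC/- → run E
t=8: L0/L1/L2 = GH/ABCE/- → run G
t=9: L0/L1/L2 = GH/ABCE/- → run G
t=10: L0/L1/L2 = H/ABCEG/- → run H
t=11: L0/L1/L2 = H/ABCEG/- → run H
t=12: L0/L1/L2 = -/ABCEGH/- → run A
t=13: L0/L1/L2 = -/ABCEGH/- → run A
t=14: L0/L1/L2 = -/BCEGH/- → run B
t=15: L0/L1/L2 = -/CEGH/- → run C
t=16: L0/L1/L2 = -/CEGH/- → run C
t=17: L0/L1/L2 = -/CEGH/- → run C
t=18: L0/L1/L2 = -/CEGH/- → run C
t=19: L0/L1/L2 = -/EGH/C → run E
t=20: L0/L1/L2 = -/GH/C → run G
t=21: L0/L1/L2 = -/GH/C → run G
t=22: L0/L1/L2 = -/GH/C → run G
t=23: L0/L1/L2 = -/GH/C → run G
t=24: L0/L1/L2 = -/H/C → run H
t=25: L0/L1/L2 = -/H/C → run H
t=26: L0/L1/L2 = -/H/C → run H
t=27: L0/L1/L2 = -/-/C → run C
t=28: (idle)
t=29: (idle)
t=30: (idle)
t=31: (idle)
t=32: (idle)
t=33: (idle)
t=34: (idle)

context switches = 13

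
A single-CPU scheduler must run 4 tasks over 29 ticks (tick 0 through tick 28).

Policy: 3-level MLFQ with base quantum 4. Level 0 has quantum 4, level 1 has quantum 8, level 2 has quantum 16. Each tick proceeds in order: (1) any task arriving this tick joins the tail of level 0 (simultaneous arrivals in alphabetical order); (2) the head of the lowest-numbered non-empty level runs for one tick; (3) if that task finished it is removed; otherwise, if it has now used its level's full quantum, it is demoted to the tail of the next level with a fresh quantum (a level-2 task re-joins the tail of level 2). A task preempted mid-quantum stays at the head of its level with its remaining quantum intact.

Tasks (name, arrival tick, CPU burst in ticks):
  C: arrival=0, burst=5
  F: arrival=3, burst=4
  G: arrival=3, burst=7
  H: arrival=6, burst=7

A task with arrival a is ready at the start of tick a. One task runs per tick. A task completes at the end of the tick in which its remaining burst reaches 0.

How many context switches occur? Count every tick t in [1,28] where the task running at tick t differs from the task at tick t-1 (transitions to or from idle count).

t=0: L0/L1/L2 = C/-/- → run C
t=1: L0/L1/L2 = C/-/- → run C
t=2: L0/L1/L2 = C/-/- → run C
t=3: L0/L1/L2 = CFG/-/- → run C
t=4: L0/L1/L2 = FG/C/- → run F
t=5: L0/L1/L2 = FG/C/- → run F
t=6: L0/L1/L2 = FGH/C/- → run F
t=7: L0/L1/L2 = FGH/C/- → run F
t=8: L0/L1/L2 = GH/C/- → run G
t=9: L0/L1/L2 = GH/C/- → run G
t=10: L0/L1/L2 = GH/C/- → run G
t=11: L0/L1/L2 = GH/C/- → run G
t=12: L0/L1/L2 = H/CG/- → run H
t=13: L0/L1/L2 = H/CG/- → run H
t=14: L0/L1/L2 = H/CG/- → run H
t=15: L0/L1/L2 = H/CG/- → run H
t=16: L0/L1/L2 = -/CGH/- → run C
t=17: L0/L1/L2 = -/GH/- → run G
t=18: L0/L1/L2 = -/GH/- → run G
t=19: L0/L1/L2 = -/GH/- → run G
t=20: L0/L1/L2 = -/H/- → run H
t=21: L0/L1/L2 = -/H/- → run H
t=22: L0/L1/L2 = -/H/- → run H
t=23: (idle)
t=24: (idle)
t=25: (idle)
t=26: (idle)
t=27: (idle)
t=28: (idle)

context switches = 7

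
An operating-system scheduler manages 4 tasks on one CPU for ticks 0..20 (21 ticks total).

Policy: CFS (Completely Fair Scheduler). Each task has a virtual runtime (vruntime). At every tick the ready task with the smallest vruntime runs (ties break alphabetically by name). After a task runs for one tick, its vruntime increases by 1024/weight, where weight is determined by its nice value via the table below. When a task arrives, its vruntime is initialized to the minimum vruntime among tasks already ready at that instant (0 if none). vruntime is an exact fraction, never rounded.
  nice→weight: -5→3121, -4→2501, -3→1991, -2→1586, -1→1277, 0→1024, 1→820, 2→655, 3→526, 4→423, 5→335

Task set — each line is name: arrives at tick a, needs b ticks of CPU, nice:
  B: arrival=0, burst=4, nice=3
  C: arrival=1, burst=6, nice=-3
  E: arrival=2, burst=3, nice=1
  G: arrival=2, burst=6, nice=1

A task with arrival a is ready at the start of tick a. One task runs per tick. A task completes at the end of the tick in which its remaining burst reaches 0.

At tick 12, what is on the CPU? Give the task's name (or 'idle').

running at tick 12 = E

t=0: vr[B=0] → run B
t=1: vr[B=512/263 C=512/263] → run B
t=2: vr[B=1024/263 C=512/263 E=512/263 G=512/263] → run C
t=3: vr[B=1024/263 C=1288704/523633 E=512/263 G=512/263] → run E
t=4: vr[B=1024/263 C=1288704/523633 E=172288/53915 G=512/263] → run G
t=5: vr[B=1024/263 C=1288704/523633 E=172288/53915 G=172288/53915] → run C
t=6: vr[B=1024/263 C=1558016/523633 E=172288/53915 G=172288/53915] → run C
t=7: vr[B=1024/263 C=1827328/523633 E=172288/53915 G=172288/53915] → run E
t=8: vr[B=1024/263 C=1827328/523633 E=239616/53915 G=172288/53915] → run G
t=9: vr[B=1024/263 C=1827328/523633 E=239616/53915 G=239616/53915] → run C
t=10: vr[B=1024/263 C=2096640/523633 E=239616/53915 G=239616/53915] → run B
t=11: vr[B=1536/263 C=2096640/523633 E=239616/53915 G=239616/53915] → run C
t=12: vr[B=1536/263 C=2365952/523633 E=239616/53915 G=239616/53915] → run E
t=13: vr[B=1536/263 C=2365952/523633 G=239616/53915] → run G
t=14: vr[B=1536/263 C=2365952/523633 G=306944/53915] → run C
t=15: vr[B=1536/263 G=306944/53915] → run G
t=16: vr[B=1536/263 G=374272/53915] → run B
t=17: vr[G=374272/53915] → run G
t=18: vr[G=88320/10783] → run G
t=19: (idle)
t=20: (idle)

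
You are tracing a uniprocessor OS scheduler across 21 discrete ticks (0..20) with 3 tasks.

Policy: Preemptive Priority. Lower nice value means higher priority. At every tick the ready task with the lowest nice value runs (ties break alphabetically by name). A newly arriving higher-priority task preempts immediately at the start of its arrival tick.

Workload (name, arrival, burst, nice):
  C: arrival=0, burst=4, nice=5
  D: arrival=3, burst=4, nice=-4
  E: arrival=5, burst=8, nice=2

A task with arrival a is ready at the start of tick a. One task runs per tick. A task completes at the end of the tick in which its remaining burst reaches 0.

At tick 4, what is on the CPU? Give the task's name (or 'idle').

t=0: ready={C} → run C
t=1: ready={C} → run C
t=2: ready={C} → run C
t=3: ready={C,D} → run D
t=4: ready={C,D} → run D
t=5: ready={C,D,E} → run D
t=6: ready={C,D,E} → run D
t=7: ready={C,E} → run E
t=8: ready={C,E} → run E
t=9: ready={C,E} → run E
t=10: ready={C,E} → run E
t=11: ready={C,E} → run E
t=12: ready={C,E} → run E
t=13: ready={C,E} → run E
t=14: ready={C,E} → run E
t=15: ready={C} → run C
t=16: (idle)
t=17: (idle)
t=18: (idle)
t=19: (idle)
t=20: (idle)

running at tick 4 = D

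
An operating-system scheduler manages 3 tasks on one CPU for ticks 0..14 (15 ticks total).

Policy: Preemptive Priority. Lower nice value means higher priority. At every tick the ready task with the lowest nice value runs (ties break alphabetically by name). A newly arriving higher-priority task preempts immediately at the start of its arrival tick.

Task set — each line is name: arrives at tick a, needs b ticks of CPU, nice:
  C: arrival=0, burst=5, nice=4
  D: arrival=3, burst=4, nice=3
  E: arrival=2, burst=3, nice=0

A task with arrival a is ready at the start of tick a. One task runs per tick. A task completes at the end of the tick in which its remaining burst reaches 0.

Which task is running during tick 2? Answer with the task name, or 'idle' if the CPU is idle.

t=0: ready={C} → run C
t=1: ready={C} → run C
t=2: ready={C,E} → run E
t=3: ready={C,D,E} → run E
t=4: ready={C,D,E} → run E
t=5: ready={C,D} → run D
t=6: ready={C,D} → run D
t=7: ready={C,D} → run D
t=8: ready={C,D} → run D
t=9: ready={C} → run C
t=10: ready={C} → run C
t=11: ready={C} → run C
t=12: (idle)
t=13: (idle)
t=14: (idle)

running at tick 2 = E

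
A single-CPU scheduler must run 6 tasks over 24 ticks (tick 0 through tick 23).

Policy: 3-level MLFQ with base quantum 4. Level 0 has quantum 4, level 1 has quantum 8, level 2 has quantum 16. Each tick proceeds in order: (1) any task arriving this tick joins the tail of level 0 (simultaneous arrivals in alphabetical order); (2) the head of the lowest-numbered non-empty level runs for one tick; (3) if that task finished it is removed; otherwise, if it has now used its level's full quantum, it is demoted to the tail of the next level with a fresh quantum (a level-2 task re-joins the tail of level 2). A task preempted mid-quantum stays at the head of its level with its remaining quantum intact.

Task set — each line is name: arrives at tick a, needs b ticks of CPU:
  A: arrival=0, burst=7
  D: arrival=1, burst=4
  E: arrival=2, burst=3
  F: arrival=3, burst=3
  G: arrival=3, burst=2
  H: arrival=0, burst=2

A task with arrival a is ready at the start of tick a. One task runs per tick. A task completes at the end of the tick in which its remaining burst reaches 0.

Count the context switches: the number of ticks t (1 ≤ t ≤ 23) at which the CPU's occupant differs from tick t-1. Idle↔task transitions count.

t=0: L0/L1/L2 = AH/-/- → run A
t=1: L0/L1/L2 = AHD/-/- → run A
t=2: L0/L1/L2 = AHDE/-/- → run A
t=3: L0/L1/L2 = AHDEFG/-/- → run A
t=4: L0/L1/L2 = HDEFG/A/- → run H
t=5: L0/L1/L2 = HDEFG/A/- → run H
t=6: L0/L1/L2 = DEFG/A/- → run D
t=7: L0/L1/L2 = DEFG/A/- → run D
t=8: L0/L1/L2 = DEFG/A/- → run D
t=9: L0/L1/L2 = DEFG/A/- → run D
t=10: L0/L1/L2 = EFG/A/- → run E
t=11: L0/L1/L2 = EFG/A/- → run E
t=12: L0/L1/L2 = EFG/A/- → run E
t=13: L0/L1/L2 = FG/A/- → run F
t=14: L0/L1/L2 = FG/A/- → run F
t=15: L0/L1/L2 = FG/A/- → run F
t=16: L0/L1/L2 = G/A/- → run G
t=17: L0/L1/L2 = G/A/- → run G
t=18: L0/L1/L2 = -/A/- → run A
t=19: L0/L1/L2 = -/A/- → run A
t=20: L0/L1/L2 = -/A/- → run A
t=21: (idle)
t=22: (idle)
t=23: (idle)

context switches = 7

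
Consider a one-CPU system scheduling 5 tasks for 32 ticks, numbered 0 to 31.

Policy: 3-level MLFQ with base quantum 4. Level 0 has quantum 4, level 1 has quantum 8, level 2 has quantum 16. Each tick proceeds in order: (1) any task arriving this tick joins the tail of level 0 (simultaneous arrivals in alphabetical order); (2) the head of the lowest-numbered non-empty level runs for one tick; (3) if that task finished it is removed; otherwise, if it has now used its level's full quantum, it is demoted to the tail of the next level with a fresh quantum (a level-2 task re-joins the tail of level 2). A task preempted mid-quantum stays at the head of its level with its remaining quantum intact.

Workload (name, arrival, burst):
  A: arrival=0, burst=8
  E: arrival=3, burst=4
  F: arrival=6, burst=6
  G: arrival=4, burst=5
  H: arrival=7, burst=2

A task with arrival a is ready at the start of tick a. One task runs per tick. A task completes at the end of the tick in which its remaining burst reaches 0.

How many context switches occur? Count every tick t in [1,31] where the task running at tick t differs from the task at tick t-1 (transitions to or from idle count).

t=0: L0/L1/L2 = A/-/- → run A
t=1: L0/L1/L2 = A/-/- → run A
t=2: L0/L1/L2 = A/-/- → run A
t=3: L0/L1/L2 = AE/-/- → run A
t=4: L0/L1/L2 = EG/A/- → run E
t=5: L0/L1/L2 = EG/A/- → run E
t=6: L0/L1/L2 = EGF/A/- → run E
t=7: L0/L1/L2 = EGFH/A/- → run E
t=8: L0/L1/L2 = GFH/A/- → run G
t=9: L0/L1/L2 = GFH/A/- → run G
t=10: L0/L1/L2 = GFH/A/- → run G
t=11: L0/L1/L2 = GFH/A/- → run G
t=12: L0/L1/L2 = FH/AG/- → run F
t=13: L0/L1/L2 = FH/AG/- → run F
t=14: L0/L1/L2 = FH/AG/- → run F
t=15: L0/L1/L2 = FH/AG/- → run F
t=16: L0/L1/L2 = H/AGF/- → run H
t=17: L0/L1/L2 = H/AGF/- → run H
t=18: L0/L1/L2 = -/AGF/- → run A
t=19: L0/L1/L2 = -/AGF/- → run A
t=20: L0/L1/L2 = -/AGF/- → run A
t=21: L0/L1/L2 = -/AGF/- → run A
t=22: L0/L1/L2 = -/GF/- → run G
t=23: L0/L1/L2 = -/F/- → run F
t=24: L0/L1/L2 = -/F/- → run F
t=25: (idle)
t=26: (idle)
t=27: (idle)
t=28: (idle)
t=29: (idle)
t=30: (idle)
t=31: (idle)

context switches = 8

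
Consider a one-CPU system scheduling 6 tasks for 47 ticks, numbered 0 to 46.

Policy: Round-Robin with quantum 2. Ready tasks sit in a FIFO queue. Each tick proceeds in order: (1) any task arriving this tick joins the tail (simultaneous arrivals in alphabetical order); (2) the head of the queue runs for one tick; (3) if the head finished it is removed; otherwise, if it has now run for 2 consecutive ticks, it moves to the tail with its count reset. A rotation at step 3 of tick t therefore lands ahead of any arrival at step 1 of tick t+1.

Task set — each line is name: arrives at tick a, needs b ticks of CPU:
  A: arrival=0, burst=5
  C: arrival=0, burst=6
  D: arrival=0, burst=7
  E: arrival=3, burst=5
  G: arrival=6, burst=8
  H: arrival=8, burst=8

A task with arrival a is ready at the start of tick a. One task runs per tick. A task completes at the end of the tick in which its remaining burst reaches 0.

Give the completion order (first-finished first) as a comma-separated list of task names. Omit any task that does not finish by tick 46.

t=0: queue=[A,C,D] q_used=0 → run A
t=1: queue=[A,C,D] q_used=1 → run A
t=2: queue=[C,D,A] q_used=0 → run C
t=3: queue=[C,D,A,E] q_used=1 → run C
t=4: queue=[D,A,E,C] q_used=0 → run D
t=5: queue=[D,A,E,C] q_used=1 → run D
t=6: queue=[A,E,C,D,G] q_used=0 → run A
t=7: queue=[A,E,C,D,G] q_used=1 → run A
t=8: queue=[E,C,D,G,A,H] q_used=0 → run E
t=9: queue=[E,C,D,G,A,H] q_used=1 → run E
t=10: queue=[C,D,G,A,H,E] q_used=0 → run C
t=11: queue=[C,D,G,A,H,E] q_used=1 → run C
t=12: queue=[D,G,A,H,E,C] q_used=0 → run D
t=13: queue=[D,G,A,H,E,C] q_used=1 → run D
t=14: queue=[G,A,H,E,C,D] q_used=0 → run G
t=15: queue=[G,A,H,E,C,D] q_used=1 → run G
t=16: queue=[A,H,E,C,D,G] q_used=0 → run A
t=17: queue=[H,E,C,D,G] q_used=0 → run H
t=18: queue=[H,E,C,D,G] q_used=1 → run H
t=19: queue=[E,C,D,G,H] q_used=0 → run E
t=20: queue=[E,C,D,G,H] q_used=1 → run E
t=21: queue=[C,D,G,H,E] q_used=0 → run C
t=22: queue=[C,D,G,H,E] q_used=1 → run C
t=23: queue=[D,G,H,E] q_used=0 → run D
t=24: queue=[D,G,H,E] q_used=1 → run D
t=25: queue=[G,H,E,D] q_used=0 → run G
t=26: queue=[G,H,E,D] q_used=1 → run G
t=27: queue=[H,E,D,G] q_used=0 → run H
t=28: queue=[H,E,D,G] q_used=1 → run H
t=29: queue=[E,D,G,H] q_used=0 → run E
t=30: queue=[D,G,H] q_used=0 → run D
t=31: queue=[G,H] q_used=0 → run G
t=32: queue=[G,H] q_used=1 → run G
t=33: queue=[H,G] q_used=0 → run H
t=34: queue=[H,G] q_used=1 → run H
t=35: queue=[G,H] q_used=0 → run G
t=36: queue=[G,H] q_used=1 → run G
t=37: queue=[H] q_used=0 → run H
t=38: queue=[H] q_used=1 → run H
t=39: (idle)
t=40: (idle)
t=41: (idle)
t=42: (idle)
t=43: (idle)
t=44: (idle)
t=45: (idle)
t=46: (idle)

completion order = A, C, E, D, G, H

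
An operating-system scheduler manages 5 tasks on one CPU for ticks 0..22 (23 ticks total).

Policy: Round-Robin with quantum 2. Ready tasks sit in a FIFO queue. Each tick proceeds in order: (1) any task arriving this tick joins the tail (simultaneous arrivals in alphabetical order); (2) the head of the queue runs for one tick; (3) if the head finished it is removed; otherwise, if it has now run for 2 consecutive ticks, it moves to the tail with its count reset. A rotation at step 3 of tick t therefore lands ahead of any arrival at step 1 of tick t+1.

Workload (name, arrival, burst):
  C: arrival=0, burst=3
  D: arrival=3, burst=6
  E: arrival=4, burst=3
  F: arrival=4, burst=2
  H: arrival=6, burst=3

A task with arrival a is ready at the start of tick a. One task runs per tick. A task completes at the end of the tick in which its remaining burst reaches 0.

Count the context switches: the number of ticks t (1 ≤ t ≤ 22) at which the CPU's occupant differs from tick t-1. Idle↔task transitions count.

t=0: queue=[C] q_used=0 → run C
t=1: queue=[C] q_used=1 → run C
t=2: queue=[C] q_used=0 → run C
t=3: queue=[D] q_used=0 → run D
t=4: queue=[D,E,F] q_used=1 → run D
t=5: queue=[E,F,D] q_used=0 → run E
t=6: queue=[E,F,D,H] q_used=1 → run E
t=7: queue=[F,D,H,E] q_used=0 → run F
t=8: queue=[F,D,H,E] q_used=1 → run F
t=9: queue=[D,H,E] q_used=0 → run D
t=10: queue=[D,H,E] q_used=1 → run D
t=11: queue=[H,E,D] q_used=0 → run H
t=12: queue=[H,E,D] q_used=1 → run H
t=13: queue=[E,D,H] q_used=0 → run E
t=14: queue=[D,H] q_used=0 → run D
t=15: queue=[D,H] q_used=1 → run D
t=16: queue=[H] q_used=0 → run H
t=17: (idle)
t=18: (idle)
t=19: (idle)
t=20: (idle)
t=21: (idle)
t=22: (idle)

context switches = 9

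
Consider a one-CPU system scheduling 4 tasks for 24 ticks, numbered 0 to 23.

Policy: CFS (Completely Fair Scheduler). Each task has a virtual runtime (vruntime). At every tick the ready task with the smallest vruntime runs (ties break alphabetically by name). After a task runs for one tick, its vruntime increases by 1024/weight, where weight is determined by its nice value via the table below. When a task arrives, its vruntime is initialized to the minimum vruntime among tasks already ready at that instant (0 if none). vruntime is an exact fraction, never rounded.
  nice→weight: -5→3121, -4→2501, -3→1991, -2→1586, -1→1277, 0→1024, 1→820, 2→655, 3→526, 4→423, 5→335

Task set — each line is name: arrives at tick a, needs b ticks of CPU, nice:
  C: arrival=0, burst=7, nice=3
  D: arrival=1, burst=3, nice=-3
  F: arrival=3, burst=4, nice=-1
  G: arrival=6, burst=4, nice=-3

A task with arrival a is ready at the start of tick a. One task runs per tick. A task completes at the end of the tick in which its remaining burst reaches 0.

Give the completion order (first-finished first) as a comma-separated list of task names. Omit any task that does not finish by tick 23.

t=0: vr[C=0] → run C
t=1: vr[C=512/263 D=512/263] → run C
t=2: vr[C=1024/263 D=512/263] → run D
t=3: vr[C=1024/263 D=1288704/523633 F=1288704/523633] → run D
t=4: vr[C=1024/263 D=1558016/523633 F=1288704/523633] → run F
t=5: vr[C=1024/263 D=1558016/523633 F=2181875200/668679341] → run D
t=6: vr[C=1024/263 F=2181875200/668679341 G=2181875200/668679341] → run F
t=7: vr[C=1024/263 F=2718075392/668679341 G=2181875200/668679341] → run G
t=8: vr[C=1024/263 F=2718075392/668679341 G=2525786624/668679341] → run G
t=9: vr[C=1024/263 F=2718075392/668679341 G=2869698048/668679341] → run C
t=10: vr[C=1536/263 F=2718075392/668679341 G=2869698048/668679341] → run F
t=11: vr[C=1536/263 F=3254275584/668679341 G=2869698048/668679341] → run G
t=12: vr[C=1536/263 F=3254275584/668679341 G=3213609472/668679341] → run G
t=13: vr[C=1536/263 F=3254275584/668679341] → run F
t=14: vr[C=1536/263] → run C
t=15: vr[C=2048/263] → run C
t=16: vr[C=2560/263] → run C
t=17: vr[C=3072/263] → run C
t=18: (idle)
t=19: (idle)
t=20: (idle)
t=21: (idle)
t=22: (idle)
t=23: (idle)

completion order = D, G, F, C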